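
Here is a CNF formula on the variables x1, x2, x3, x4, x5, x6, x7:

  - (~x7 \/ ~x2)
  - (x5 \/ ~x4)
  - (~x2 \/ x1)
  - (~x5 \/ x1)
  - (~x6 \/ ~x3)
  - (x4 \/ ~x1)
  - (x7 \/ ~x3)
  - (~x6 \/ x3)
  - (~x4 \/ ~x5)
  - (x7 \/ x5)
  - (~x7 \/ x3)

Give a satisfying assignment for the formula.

x1 = 0, x2 = 0, x3 = 1, x4 = 0, x5 = 0, x6 = 0, x7 = 1

x2 occurs only negated in the remaining clauses — set x2 = False.
Pure literal: x6 appears only negated; assign x6 = False.
Branch on x1: take x1 = False.
  then x5 is forced to False.
  then x4 is forced to False.
  then x7 is forced to True.
  then x3 is forced to True.
Every clause has at least one true literal under this assignment.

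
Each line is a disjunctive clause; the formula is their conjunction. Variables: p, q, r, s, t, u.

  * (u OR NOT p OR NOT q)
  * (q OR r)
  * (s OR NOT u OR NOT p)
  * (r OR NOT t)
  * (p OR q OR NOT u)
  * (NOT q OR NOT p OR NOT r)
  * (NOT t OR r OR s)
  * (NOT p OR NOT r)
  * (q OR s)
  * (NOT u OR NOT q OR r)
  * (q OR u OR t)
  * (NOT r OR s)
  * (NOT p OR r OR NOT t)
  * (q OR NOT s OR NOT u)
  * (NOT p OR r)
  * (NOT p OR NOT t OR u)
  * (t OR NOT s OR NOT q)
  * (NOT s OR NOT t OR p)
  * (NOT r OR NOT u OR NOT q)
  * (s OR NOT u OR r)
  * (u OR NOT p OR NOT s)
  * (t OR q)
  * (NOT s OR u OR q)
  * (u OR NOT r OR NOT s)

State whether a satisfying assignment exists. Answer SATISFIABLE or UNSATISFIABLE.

Branch on p: take p = False.
Try q = True.
For the remaining variables, r = False, s = False, t = False, u = False works.
So p=False, q=True, r=False, s=False, t=False, u=False is a satisfying assignment.

SATISFIABLE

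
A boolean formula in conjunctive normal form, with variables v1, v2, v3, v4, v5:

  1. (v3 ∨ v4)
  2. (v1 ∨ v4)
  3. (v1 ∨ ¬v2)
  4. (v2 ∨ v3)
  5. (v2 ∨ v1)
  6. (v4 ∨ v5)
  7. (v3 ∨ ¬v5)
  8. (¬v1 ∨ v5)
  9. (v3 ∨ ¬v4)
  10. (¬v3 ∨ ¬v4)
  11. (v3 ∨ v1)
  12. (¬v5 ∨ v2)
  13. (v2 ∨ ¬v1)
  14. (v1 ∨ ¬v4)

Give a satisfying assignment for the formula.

v1=True  v2=True  v3=True  v4=False  v5=True

Check each clause:
  1. (v3 ∨ v4) — v3 is true.
  2. (v1 ∨ v4) — v1 is true.
  3. (v1 ∨ ¬v2) — v1 is true.
  4. (v2 ∨ v3) — v2 is true.
  5. (v1 ∨ v2) — v1 is true.
  6. (v5 ∨ v4) — v5 is true.
  7. (v3 ∨ ¬v5) — v3 is true.
  8. (¬v1 ∨ v5) — v5 is true.
  9. (¬v4 ∨ v3) — v3 is true.
  10. (¬v3 ∨ ¬v4) — ¬v4 is true.
  11. (v1 ∨ v3) — v1 is true.
  12. (v2 ∨ ¬v5) — v2 is true.
  13. (¬v1 ∨ v2) — v2 is true.
  14. (v1 ∨ ¬v4) — v1 is true.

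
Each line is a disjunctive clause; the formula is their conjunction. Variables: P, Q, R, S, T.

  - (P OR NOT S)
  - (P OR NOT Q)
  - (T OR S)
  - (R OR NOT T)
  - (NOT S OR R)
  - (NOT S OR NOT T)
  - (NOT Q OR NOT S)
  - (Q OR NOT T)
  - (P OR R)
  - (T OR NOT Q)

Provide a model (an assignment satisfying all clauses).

P = True, Q = False, R = True, S = True, T = False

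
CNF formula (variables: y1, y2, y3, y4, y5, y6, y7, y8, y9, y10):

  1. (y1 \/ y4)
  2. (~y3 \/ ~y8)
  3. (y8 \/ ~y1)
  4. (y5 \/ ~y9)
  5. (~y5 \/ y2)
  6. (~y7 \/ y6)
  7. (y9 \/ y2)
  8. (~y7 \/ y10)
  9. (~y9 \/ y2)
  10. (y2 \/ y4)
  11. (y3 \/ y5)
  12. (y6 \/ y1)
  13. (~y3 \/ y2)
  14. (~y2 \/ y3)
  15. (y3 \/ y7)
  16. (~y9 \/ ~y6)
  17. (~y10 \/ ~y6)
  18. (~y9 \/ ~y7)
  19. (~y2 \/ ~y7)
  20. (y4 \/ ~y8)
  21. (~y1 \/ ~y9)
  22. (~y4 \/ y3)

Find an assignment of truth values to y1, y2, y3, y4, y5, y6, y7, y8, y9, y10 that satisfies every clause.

y1=False, y2=True, y3=True, y4=True, y5=False, y6=True, y7=False, y8=False, y9=False, y10=False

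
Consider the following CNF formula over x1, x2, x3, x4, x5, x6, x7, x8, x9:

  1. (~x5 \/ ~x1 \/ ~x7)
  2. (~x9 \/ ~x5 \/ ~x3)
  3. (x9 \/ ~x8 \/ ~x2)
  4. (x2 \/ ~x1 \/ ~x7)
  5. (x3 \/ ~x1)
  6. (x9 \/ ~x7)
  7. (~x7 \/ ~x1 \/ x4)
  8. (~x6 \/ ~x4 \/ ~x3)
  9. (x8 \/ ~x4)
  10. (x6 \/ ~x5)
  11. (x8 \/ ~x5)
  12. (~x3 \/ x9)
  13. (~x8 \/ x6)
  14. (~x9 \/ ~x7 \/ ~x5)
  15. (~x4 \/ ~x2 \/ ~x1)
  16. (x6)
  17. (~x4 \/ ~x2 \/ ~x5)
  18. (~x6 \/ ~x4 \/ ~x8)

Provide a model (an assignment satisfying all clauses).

Unit propagation: (x6) forces x6 = True.
Pure literal: x1 appears only negated; assign x1 = False.
Pure literal: x5 appears only negated; assign x5 = False.
Try x2 = True.
Set x3 = False and propagate.
For the remaining variables, x4 = False, x7 = False, x8 = False, x9 = True works.

x1=F  x2=T  x3=F  x4=F  x5=F  x6=T  x7=F  x8=F  x9=T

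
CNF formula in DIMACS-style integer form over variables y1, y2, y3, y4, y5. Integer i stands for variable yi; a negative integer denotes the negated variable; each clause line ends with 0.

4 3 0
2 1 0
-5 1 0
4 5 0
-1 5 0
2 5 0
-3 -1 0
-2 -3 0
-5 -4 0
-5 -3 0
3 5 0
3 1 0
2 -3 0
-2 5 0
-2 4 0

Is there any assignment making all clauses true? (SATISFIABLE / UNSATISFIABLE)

UNSATISFIABLE

y5 = True:
  propagation gives y1=True, y3=False, y4=True; an empty clause results — contradiction.
y5 = False:
  propagation gives y4=True, y1=False, y2=True; an empty clause results — contradiction.
Every branch closes, so no satisfying assignment exists.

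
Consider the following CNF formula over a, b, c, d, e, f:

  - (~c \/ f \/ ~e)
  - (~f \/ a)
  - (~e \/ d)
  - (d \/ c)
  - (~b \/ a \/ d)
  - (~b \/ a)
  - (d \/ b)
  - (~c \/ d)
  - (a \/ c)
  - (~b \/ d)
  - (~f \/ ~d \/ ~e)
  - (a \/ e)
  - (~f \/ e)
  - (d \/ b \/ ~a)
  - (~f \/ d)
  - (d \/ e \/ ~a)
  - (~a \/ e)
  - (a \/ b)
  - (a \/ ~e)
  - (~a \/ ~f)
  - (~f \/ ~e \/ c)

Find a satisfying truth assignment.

a=True  b=False  c=False  d=True  e=True  f=False

Check each clause:
  1. (~c \/ ~e \/ f) — ~c is true.
  2. (a \/ ~f) — a is true.
  3. (d \/ ~e) — d is true.
  4. (c \/ d) — d is true.
  5. (a \/ ~b \/ d) — a is true.
  6. (~b \/ a) — a is true.
  7. (b \/ d) — d is true.
  8. (~c \/ d) — d is true.
  9. (c \/ a) — a is true.
  10. (d \/ ~b) — d is true.
  11. (~e \/ ~d \/ ~f) — ~f is true.
  12. (a \/ e) — a is true.
  13. (~f \/ e) — ~f is true.
  14. (b \/ ~a \/ d) — d is true.
  15. (d \/ ~f) — ~f is true.
  16. (e \/ d \/ ~a) — d is true.
  17. (e \/ ~a) — e is true.
  18. (a \/ b) — a is true.
  19. (~e \/ a) — a is true.
  20. (~a \/ ~f) — ~f is true.
  21. (~e \/ ~f \/ c) — ~f is true.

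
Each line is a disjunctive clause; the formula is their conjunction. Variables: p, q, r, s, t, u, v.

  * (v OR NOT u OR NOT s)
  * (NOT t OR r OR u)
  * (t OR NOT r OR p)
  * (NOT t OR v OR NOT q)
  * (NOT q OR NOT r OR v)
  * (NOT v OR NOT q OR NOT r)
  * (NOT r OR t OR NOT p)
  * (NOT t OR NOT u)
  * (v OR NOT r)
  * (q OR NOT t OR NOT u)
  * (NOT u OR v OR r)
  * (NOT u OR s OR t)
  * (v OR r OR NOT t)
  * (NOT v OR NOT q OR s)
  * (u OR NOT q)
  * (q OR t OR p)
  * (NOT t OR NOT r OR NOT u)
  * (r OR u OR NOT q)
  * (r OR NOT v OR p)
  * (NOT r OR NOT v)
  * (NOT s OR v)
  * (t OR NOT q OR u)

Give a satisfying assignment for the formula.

Set p = True and propagate.
The remaining clauses are satisfied by q = True, r = False, s = True, t = False, u = True, v = True.

p=True, q=True, r=False, s=True, t=False, u=True, v=True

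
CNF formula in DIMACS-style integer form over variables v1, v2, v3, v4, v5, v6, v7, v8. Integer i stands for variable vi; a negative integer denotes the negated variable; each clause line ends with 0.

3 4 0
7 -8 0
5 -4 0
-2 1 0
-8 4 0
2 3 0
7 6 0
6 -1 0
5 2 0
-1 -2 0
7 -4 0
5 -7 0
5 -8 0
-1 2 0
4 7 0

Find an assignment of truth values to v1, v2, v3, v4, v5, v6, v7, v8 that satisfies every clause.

Pure literal: v3 appears only positively; assign v3 = True.
Pure literal: v5 appears only positively; assign v5 = True.
Branch on v1: take v1 = False.
  then v2 is forced to False.
The remaining clauses are satisfied by v4 = False, v6 = True, v7 = True, v8 = False.
Every clause has at least one true literal under this assignment.
Check each clause:
  1. (v4 ∨ v3) — v3 is true.
  2. (¬v8 ∨ v7) — ¬v8 is true.
  3. (¬v4 ∨ v5) — ¬v4 is true.
  4. (¬v2 ∨ v1) — ¬v2 is true.
  5. (¬v8 ∨ v4) — ¬v8 is true.
  6. (v3 ∨ v2) — v3 is true.
  7. (v6 ∨ v7) — v6 is true.
  8. (¬v1 ∨ v6) — ¬v1 is true.
  9. (v2 ∨ v5) — v5 is true.
  10. (¬v2 ∨ ¬v1) — ¬v2 is true.
  11. (¬v4 ∨ v7) — ¬v4 is true.
  12. (¬v7 ∨ v5) — v5 is true.
  13. (v5 ∨ ¬v8) — ¬v8 is true.
  14. (v2 ∨ ¬v1) — ¬v1 is true.
  15. (v4 ∨ v7) — v7 is true.

v1=False, v2=False, v3=True, v4=False, v5=True, v6=True, v7=True, v8=False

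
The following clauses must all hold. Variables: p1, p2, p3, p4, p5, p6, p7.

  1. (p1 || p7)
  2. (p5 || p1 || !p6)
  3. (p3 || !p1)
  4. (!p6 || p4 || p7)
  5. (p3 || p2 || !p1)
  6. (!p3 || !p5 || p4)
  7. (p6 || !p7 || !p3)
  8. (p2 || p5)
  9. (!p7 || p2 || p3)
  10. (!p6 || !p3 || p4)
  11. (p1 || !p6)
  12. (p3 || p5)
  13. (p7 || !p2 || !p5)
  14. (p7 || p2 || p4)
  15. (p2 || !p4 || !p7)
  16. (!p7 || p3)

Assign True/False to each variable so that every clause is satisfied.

p1=T, p2=T, p3=T, p4=T, p5=T, p6=T, p7=T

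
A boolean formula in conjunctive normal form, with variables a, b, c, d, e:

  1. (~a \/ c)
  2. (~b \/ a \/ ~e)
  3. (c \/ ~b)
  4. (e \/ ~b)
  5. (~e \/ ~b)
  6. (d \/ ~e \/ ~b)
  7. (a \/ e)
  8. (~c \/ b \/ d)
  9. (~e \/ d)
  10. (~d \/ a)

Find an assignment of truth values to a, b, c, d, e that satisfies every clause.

a = T, b = F, c = T, d = T, e = F

Check each clause:
  1. (c \/ ~a) — c is true.
  2. (~e \/ a \/ ~b) — a is true.
  3. (~b \/ c) — c is true.
  4. (~b \/ e) — ~b is true.
  5. (~e \/ ~b) — ~e is true.
  6. (~e \/ ~b \/ d) — ~e is true.
  7. (a \/ e) — a is true.
  8. (b \/ ~c \/ d) — d is true.
  9. (d \/ ~e) — ~e is true.
  10. (~d \/ a) — a is true.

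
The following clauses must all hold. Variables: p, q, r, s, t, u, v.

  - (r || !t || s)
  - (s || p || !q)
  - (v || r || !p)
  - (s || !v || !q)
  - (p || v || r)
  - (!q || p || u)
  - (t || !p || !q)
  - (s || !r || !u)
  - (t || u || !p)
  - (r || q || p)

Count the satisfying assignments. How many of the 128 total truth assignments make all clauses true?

37

Split on p, then q.
  p=1, q=1: 7 of the 32 assignments to (r,s,t,u,v) work.
  p=1, q=0: 12 of the 32 assignments to (r,s,t,u,v) work.
  p=0, q=1: t free; 3 ways for (r,s,u,v) × 2^1 = 6.
  p=0, q=0: t, v free; 3 ways for (r,s,u) × 2^2 = 12.
Total: 7 + 12 + 6 + 12 = 37.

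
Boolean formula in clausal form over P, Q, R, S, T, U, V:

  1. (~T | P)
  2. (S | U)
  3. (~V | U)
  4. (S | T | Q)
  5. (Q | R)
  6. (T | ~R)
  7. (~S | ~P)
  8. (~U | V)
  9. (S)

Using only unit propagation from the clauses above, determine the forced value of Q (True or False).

True

Unit clause (S) sets S = True.
From (~P | ~S) and S = True: P = False.
From (P | ~T) and P = False: T = False.
(T | ~R) with T = False leaves only ~R, so R = False.
(R | Q) with R = False leaves only Q, so Q = True.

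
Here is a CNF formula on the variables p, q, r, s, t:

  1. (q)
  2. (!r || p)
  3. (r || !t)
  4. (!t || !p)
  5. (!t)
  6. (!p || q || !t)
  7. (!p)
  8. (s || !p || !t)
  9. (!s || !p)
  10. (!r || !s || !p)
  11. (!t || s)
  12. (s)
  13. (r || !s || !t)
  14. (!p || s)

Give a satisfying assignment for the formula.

p=0  q=1  r=0  s=1  t=0

The clause (q) is unit: q must be True.
The clause (!t) is unit: t must be False.
(!p) is a unit clause, so p = False.
(!r) is a unit clause, so r = False.
(s) is a unit clause, so s = True.
Every clause has at least one true literal under this assignment.
Check each clause:
  1. (q) — q is true.
  2. (p || !r) — !r is true.
  3. (!t || r) — !t is true.
  4. (!p || !t) — !t is true.
  5. (!t) — !t is true.
  6. (!t || q || !p) — q is true.
  7. (!p) — !p is true.
  8. (!t || s || !p) — !t is true.
  9. (!s || !p) — !p is true.
  10. (!s || !r || !p) — !r is true.
  11. (s || !t) — !t is true.
  12. (s) — s is true.
  13. (!s || !t || r) — !t is true.
  14. (!p || s) — s is true.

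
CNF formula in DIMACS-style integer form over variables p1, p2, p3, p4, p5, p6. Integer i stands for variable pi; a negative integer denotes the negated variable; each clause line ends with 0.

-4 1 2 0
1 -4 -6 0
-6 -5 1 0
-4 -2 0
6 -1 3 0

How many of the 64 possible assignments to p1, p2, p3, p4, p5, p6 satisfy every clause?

Case analysis on p1 and p4:
  p1=T, p4=T: p5 free; 3 ways for (p2,p3,p6) × 2^1 = 6.
  p1=T, p4=F: p2, p5 free; 3 ways for (p3,p6) × 2^2 = 12.
  p1=F, p4=T: a clause becomes empty — 0.
  p1=F, p4=F: p2, p3 free; 3 ways for (p5,p6) × 2^2 = 12.
Total: 6 + 12 + 0 + 12 = 30.

30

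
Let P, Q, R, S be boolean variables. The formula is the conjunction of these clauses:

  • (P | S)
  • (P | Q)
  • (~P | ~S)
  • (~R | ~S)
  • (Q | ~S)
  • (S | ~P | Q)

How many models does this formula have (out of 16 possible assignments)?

Satisfying assignments:
  P=F Q=T R=F S=T
  P=T Q=T R=F S=F
  P=T Q=T R=T S=F
Count: 3.

3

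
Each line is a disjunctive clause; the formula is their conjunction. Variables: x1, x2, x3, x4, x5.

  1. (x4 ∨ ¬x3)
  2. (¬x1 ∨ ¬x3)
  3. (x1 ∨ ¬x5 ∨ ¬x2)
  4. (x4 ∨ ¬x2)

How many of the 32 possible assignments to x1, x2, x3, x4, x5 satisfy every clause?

14

Split on x1, then x2.
  x1=T, x2=T: remaining (x3,x4,x5) ∈ {(F,T,F); (F,T,T)} — 2.
  x1=T, x2=F: remaining (x3,x4,x5) ∈ {(F,F,F); (F,F,T); (F,T,F); (F,T,T)} — 4.
  x1=F, x2=T: remaining (x3,x4,x5) ∈ {(F,T,F); (T,T,F)} — 2.
  x1=F, x2=F: x5 free; 3 ways for (x3,x4) × 2^1 = 6.
Total: 2 + 4 + 2 + 6 = 14.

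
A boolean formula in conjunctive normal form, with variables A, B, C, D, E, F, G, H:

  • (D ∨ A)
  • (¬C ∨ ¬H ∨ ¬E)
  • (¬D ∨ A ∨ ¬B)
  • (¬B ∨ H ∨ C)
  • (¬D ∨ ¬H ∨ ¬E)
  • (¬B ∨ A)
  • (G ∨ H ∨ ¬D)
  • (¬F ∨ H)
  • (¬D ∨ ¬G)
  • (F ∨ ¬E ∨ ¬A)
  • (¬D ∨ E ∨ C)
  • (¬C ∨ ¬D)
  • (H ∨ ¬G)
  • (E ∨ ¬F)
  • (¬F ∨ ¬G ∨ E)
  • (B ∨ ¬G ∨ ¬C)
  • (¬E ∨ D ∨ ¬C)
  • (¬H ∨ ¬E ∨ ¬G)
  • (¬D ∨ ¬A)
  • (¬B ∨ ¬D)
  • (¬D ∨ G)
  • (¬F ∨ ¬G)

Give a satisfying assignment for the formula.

Try A = True.
  then D is forced to False.
Branch on B: take B = False.
For the remaining variables, C = False, E = False, F = False, G = True, H = True works.
Check each clause:
  1. (D ∨ A) — A is true.
  2. (¬E ∨ ¬H ∨ ¬C) — ¬E is true.
  3. (¬B ∨ ¬D ∨ A) — A is true.
  4. (H ∨ ¬B ∨ C) — H is true.
  5. (¬D ∨ ¬H ∨ ¬E) — ¬E is true.
  6. (A ∨ ¬B) — A is true.
  7. (¬D ∨ H ∨ G) — H is true.
  8. (¬F ∨ H) — H is true.
  9. (¬G ∨ ¬D) — ¬D is true.
  10. (F ∨ ¬E ∨ ¬A) — ¬E is true.
  11. (E ∨ C ∨ ¬D) — ¬D is true.
  12. (¬D ∨ ¬C) — ¬D is true.
  13. (H ∨ ¬G) — H is true.
  14. (E ∨ ¬F) — ¬F is true.
  15. (E ∨ ¬G ∨ ¬F) — ¬F is true.
  16. (¬C ∨ ¬G ∨ B) — ¬C is true.
  17. (D ∨ ¬C ∨ ¬E) — ¬E is true.
  18. (¬H ∨ ¬G ∨ ¬E) — ¬E is true.
  19. (¬A ∨ ¬D) — ¬D is true.
  20. (¬B ∨ ¬D) — ¬D is true.
  21. (G ∨ ¬D) — ¬D is true.
  22. (¬G ∨ ¬F) — ¬F is true.

A = 1, B = 0, C = 0, D = 0, E = 0, F = 0, G = 1, H = 1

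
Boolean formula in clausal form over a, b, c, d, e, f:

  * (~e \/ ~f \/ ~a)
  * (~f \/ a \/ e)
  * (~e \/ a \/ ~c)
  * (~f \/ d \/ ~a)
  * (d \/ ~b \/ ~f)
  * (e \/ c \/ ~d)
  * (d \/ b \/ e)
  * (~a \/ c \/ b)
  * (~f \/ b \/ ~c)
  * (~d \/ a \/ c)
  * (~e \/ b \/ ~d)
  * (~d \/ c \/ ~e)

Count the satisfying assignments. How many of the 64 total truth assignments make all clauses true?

Split on d, then e.
  d=T, e=T: remaining (a,b,c,f) ∈ {(T,T,T,F)} — 1.
  d=T, e=F: 5 of the 16 assignments to (a,b,c,f) work.
  d=F, e=T: 6 of the 16 assignments to (a,b,c,f) work.
  d=F, e=F: remaining (a,b,c,f) ∈ {(F,T,F,F); (F,T,T,F); (T,T,F,F); (T,T,T,F)} — 4.
Total: 1 + 5 + 6 + 4 = 16.

16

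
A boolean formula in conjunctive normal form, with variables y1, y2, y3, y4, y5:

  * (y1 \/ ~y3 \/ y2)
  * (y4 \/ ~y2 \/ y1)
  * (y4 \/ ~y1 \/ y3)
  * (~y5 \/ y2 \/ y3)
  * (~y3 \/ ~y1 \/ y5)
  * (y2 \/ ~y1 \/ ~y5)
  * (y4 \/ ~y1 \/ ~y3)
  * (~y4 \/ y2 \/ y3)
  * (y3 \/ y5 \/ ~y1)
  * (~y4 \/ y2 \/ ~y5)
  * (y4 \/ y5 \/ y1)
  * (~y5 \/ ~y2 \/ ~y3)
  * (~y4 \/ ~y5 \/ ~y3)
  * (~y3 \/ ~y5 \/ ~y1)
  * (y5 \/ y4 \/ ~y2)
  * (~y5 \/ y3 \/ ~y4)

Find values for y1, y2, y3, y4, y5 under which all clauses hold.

Set y1 = False and propagate.
Branch on y2: take y2 = True.
  then y4 is forced to True.
For the remaining variables, y3 = False, y5 = False works.
Every clause has at least one true literal under this assignment.
Check each clause:
  1. (~y3 \/ y2 \/ y1) — y2 is true.
  2. (~y2 \/ y4 \/ y1) — y4 is true.
  3. (y3 \/ ~y1 \/ y4) — y4 is true.
  4. (~y5 \/ y2 \/ y3) — y2 is true.
  5. (~y1 \/ ~y3 \/ y5) — ~y3 is true.
  6. (~y1 \/ y2 \/ ~y5) — y2 is true.
  7. (~y1 \/ ~y3 \/ y4) — y4 is true.
  8. (y2 \/ y3 \/ ~y4) — y2 is true.
  9. (y5 \/ y3 \/ ~y1) — ~y1 is true.
  10. (~y5 \/ y2 \/ ~y4) — y2 is true.
  11. (y5 \/ y1 \/ y4) — y4 is true.
  12. (~y5 \/ ~y2 \/ ~y3) — ~y5 is true.
  13. (~y4 \/ ~y3 \/ ~y5) — ~y5 is true.
  14. (~y5 \/ ~y1 \/ ~y3) — ~y5 is true.
  15. (y5 \/ y4 \/ ~y2) — y4 is true.
  16. (y3 \/ ~y4 \/ ~y5) — ~y5 is true.

y1 = False  y2 = True  y3 = False  y4 = True  y5 = False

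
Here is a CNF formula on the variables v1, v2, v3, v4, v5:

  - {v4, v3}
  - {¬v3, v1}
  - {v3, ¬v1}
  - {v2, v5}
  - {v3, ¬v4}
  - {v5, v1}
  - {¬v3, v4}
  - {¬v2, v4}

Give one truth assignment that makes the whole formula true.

v1=True, v2=True, v3=True, v4=True, v5=False

Try v1 = True.
  then v3 is forced to True.
  then v4 is forced to True.
The remaining clauses are satisfied by v2 = True, v5 = False.
Check each clause:
  1. {v4, v3} — v3 is true.
  2. {¬v3, v1} — v1 is true.
  3. {¬v1, v3} — v3 is true.
  4. {v5, v2} — v2 is true.
  5. {v3, ¬v4} — v3 is true.
  6. {v1, v5} — v1 is true.
  7. {¬v3, v4} — v4 is true.
  8. {¬v2, v4} — v4 is true.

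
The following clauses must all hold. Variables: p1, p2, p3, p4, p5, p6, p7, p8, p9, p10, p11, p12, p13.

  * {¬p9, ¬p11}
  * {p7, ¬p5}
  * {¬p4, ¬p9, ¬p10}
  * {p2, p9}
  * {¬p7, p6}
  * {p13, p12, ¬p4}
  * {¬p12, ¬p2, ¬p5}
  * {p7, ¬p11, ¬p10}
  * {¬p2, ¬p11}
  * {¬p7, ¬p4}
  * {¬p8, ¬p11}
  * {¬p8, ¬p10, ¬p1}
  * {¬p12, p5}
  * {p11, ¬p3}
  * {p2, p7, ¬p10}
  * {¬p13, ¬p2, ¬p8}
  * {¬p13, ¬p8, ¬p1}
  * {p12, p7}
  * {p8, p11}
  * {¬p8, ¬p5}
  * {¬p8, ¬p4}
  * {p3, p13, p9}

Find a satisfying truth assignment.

p1 = T  p2 = F  p3 = F  p4 = F  p5 = F  p6 = T  p7 = T  p8 = T  p9 = T  p10 = F  p11 = F  p12 = F  p13 = F

p4 occurs only negated in the remaining clauses — set p4 = False.
Pure literal: p6 appears only positively; assign p6 = True.
Set p1 = True and propagate.
Set p2 = False and propagate.
  then p9 is forced to True.
  then p11 is forced to False.
  then p3 is forced to False.
  then p8 is forced to True.
  then p10 is forced to False.
  then p13 is forced to False.
  then p5 is forced to False.
  then p12 is forced to False.
  then p7 is forced to True.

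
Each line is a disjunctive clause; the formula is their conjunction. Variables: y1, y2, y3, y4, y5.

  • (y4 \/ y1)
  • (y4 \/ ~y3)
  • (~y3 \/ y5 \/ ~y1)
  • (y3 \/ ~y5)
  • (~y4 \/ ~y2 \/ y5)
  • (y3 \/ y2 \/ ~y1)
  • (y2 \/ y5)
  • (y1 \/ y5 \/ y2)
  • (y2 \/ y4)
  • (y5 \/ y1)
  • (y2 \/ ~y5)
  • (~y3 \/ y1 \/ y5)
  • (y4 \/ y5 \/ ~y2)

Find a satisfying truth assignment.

Set y1 = True and propagate.
Set y2 = True and propagate.
Branch on y3: take y3 = True.
  then y4 is forced to True.
  then y5 is forced to True.

y1=True, y2=True, y3=True, y4=True, y5=True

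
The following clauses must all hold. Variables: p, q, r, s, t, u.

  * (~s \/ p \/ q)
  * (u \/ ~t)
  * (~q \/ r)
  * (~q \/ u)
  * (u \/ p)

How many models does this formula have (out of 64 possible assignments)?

Split on q, then u.
  q=1, u=1: forces r=1; p, s, t free → 2^3 = 8.
  q=1, u=0: a clause becomes empty — 0.
  q=0, u=1: r, t free; 3 ways for (p,s) × 2^2 = 12.
  q=0, u=0: remaining (p,r,s,t) ∈ {(1,0,0,0); (1,0,1,0); (1,1,0,0); (1,1,1,0)} — 4.
Total: 8 + 0 + 12 + 4 = 24.

24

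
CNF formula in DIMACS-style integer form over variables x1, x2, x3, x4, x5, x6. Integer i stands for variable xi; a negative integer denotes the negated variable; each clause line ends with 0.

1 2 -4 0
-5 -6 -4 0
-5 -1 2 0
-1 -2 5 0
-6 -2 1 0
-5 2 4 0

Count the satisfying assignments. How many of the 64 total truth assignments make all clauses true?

Case analysis on x2 and x1:
  x2=1, x1=1: x3 free; 3 ways for (x4,x5,x6) × 2^1 = 6.
  x2=1, x1=0: forces x6=0; x3, x4, x5 free → 2^3 = 8.
  x2=0, x1=1: forces x5=0; x3, x4, x6 free → 2^3 = 8.
  x2=0, x1=0: remaining (x3,x4,x5,x6) ∈ {(0,0,0,0); (0,0,0,1); (1,0,0,0); (1,0,0,1)} — 4.
Total: 6 + 8 + 8 + 4 = 26.

26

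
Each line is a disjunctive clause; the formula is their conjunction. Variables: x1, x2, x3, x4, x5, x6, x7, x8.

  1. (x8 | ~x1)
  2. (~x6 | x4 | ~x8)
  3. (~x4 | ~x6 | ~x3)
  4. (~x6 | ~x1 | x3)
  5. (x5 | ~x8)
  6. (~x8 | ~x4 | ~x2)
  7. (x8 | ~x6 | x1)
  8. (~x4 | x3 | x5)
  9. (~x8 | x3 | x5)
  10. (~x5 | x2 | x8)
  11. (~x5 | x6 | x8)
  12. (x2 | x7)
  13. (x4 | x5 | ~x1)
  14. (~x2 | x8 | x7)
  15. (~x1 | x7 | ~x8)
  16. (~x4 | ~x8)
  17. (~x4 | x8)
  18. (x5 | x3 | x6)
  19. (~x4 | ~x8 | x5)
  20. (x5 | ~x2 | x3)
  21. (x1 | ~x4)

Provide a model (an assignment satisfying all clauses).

x1=T  x2=F  x3=T  x4=F  x5=T  x6=F  x7=T  x8=T

Check each clause:
  1. (~x1 | x8) — x8 is true.
  2. (~x6 | ~x8 | x4) — ~x6 is true.
  3. (~x6 | ~x4 | ~x3) — ~x6 is true.
  4. (~x6 | ~x1 | x3) — ~x6 is true.
  5. (~x8 | x5) — x5 is true.
  6. (~x8 | ~x2 | ~x4) — ~x4 is true.
  7. (x1 | ~x6 | x8) — x8 is true.
  8. (x5 | x3 | ~x4) — x3 is true.
  9. (~x8 | x3 | x5) — x3 is true.
  10. (x8 | ~x5 | x2) — x8 is true.
  11. (~x5 | x6 | x8) — x8 is true.
  12. (x2 | x7) — x7 is true.
  13. (~x1 | x4 | x5) — x5 is true.
  14. (x7 | x8 | ~x2) — x8 is true.
  15. (x7 | ~x1 | ~x8) — x7 is true.
  16. (~x4 | ~x8) — ~x4 is true.
  17. (x8 | ~x4) — x8 is true.
  18. (x3 | x6 | x5) — x3 is true.
  19. (~x4 | x5 | ~x8) — ~x4 is true.
  20. (x5 | x3 | ~x2) — x3 is true.
  21. (~x4 | x1) — x1 is true.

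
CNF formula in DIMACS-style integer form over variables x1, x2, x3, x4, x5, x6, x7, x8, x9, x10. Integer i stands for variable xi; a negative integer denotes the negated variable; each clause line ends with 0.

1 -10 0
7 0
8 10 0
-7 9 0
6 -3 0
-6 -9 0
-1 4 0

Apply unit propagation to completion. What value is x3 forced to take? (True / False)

False

(x7) stands alone — x7 = True.
From (~x7 | x9) and x7 = True: x9 = True.
In (~x9 | ~x6), ~x9 is now false; ~x6 must hold, so x6 = False.
In (~x3 | x6), x6 is now false; ~x3 must hold, so x3 = False.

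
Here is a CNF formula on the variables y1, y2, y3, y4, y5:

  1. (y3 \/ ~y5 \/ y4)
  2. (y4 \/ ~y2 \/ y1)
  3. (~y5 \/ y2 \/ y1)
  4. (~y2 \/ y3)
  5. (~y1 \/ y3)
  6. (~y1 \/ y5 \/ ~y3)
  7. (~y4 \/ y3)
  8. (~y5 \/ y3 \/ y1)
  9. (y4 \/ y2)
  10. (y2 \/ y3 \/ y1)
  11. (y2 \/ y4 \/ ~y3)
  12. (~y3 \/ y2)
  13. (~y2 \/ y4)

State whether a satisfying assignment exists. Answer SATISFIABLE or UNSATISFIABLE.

SATISFIABLE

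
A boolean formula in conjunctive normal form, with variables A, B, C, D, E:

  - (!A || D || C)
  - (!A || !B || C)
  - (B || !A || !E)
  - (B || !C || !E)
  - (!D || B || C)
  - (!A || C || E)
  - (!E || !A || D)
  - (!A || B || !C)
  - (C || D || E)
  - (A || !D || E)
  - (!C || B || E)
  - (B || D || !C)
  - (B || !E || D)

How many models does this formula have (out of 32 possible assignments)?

Split on C, then B.
  C=1, B=1: 6 of the 8 assignments to (A,D,E) work.
  C=1, B=0: a clause becomes empty — 0.
  C=0, B=1: remaining (A,D,E) ∈ {(0,0,1); (0,1,1)} — 2.
  C=0, B=0: a clause becomes empty — 0.
Total: 6 + 0 + 2 + 0 = 8.

8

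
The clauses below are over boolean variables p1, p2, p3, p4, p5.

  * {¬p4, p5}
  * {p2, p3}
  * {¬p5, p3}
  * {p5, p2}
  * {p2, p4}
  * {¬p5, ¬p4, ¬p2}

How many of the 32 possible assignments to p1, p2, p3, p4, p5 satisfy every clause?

8

Case analysis on p2 and p5:
  p2=1, p5=1: remaining (p1,p3,p4) ∈ {(0,1,0); (1,1,0)} — 2.
  p2=1, p5=0: remaining (p1,p3,p4) ∈ {(0,0,0); (0,1,0); (1,0,0); (1,1,0)} — 4.
  p2=0, p5=1: remaining (p1,p3,p4) ∈ {(0,1,1); (1,1,1)} — 2.
  p2=0, p5=0: a clause becomes empty — 0.
Total: 2 + 4 + 2 + 0 = 8.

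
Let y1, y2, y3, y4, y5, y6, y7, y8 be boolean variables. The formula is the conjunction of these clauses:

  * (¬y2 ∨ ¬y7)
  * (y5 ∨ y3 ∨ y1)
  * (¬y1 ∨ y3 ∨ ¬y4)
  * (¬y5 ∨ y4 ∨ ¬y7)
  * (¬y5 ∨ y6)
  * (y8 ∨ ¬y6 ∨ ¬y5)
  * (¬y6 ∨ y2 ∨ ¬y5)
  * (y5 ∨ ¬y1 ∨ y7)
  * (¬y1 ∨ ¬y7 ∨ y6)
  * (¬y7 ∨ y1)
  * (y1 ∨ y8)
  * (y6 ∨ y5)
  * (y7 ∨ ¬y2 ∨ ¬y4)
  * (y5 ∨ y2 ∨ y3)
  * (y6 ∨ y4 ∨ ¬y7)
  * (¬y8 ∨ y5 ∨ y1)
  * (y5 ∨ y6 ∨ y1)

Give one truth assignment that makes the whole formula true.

Set y1 = True and propagate.
Try y2 = True.
  then y7 is forced to False.
  then y5 is forced to True.
  then y6 is forced to True.
  then y8 is forced to True.
  then y4 is forced to False.
y3 is now unconstrained; take y3 = False.
Every clause has at least one true literal under this assignment.

y1=True  y2=True  y3=False  y4=False  y5=True  y6=True  y7=False  y8=True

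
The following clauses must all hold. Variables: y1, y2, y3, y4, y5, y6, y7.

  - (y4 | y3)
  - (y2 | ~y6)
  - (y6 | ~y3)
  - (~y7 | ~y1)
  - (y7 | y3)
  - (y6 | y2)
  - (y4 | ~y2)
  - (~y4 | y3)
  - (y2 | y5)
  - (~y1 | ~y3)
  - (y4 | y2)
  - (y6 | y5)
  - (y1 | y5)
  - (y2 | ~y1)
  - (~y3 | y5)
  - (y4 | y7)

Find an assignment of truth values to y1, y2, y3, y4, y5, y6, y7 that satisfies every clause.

y1=F, y2=T, y3=T, y4=T, y5=T, y6=T, y7=T

Pure literal: y5 appears only positively; assign y5 = True.
Branch on y1: take y1 = False.
Try y2 = True.
  then y4 is forced to True.
  then y3 is forced to True.
  then y6 is forced to True.
y7 is now unconstrained; take y7 = True.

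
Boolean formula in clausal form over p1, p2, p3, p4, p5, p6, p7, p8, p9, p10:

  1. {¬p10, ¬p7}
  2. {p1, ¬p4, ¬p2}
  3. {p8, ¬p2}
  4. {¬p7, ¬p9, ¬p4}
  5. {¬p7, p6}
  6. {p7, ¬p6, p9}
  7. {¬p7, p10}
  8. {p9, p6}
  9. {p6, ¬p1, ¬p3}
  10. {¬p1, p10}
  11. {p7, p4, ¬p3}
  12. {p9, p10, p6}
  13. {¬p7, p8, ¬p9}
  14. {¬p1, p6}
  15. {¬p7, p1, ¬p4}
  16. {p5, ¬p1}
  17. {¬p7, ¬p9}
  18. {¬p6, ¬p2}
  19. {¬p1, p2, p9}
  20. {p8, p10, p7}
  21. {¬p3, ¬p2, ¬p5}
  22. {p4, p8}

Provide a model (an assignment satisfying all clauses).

p1 = 0, p2 = 0, p3 = 1, p4 = 1, p5 = 1, p6 = 0, p7 = 0, p8 = 0, p9 = 1, p10 = 1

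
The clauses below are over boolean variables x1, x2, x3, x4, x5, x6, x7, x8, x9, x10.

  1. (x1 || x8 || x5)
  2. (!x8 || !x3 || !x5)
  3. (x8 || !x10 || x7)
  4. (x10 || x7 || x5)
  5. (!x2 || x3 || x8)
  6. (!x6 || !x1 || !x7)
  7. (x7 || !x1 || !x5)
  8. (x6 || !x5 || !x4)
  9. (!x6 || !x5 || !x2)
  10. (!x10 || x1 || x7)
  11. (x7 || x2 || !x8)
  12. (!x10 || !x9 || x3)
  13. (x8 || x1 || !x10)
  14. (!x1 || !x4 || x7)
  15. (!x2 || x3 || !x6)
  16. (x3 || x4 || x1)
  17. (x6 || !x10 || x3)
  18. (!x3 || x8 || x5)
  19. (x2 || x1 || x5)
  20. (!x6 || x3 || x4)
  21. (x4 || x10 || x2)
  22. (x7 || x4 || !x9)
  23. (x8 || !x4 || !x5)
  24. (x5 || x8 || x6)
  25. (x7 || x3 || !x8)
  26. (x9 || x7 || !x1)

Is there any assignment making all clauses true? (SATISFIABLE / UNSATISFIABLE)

Set x1 = False and propagate.
The remaining clauses are satisfied by x2 = False, x3 = False, x4 = True, x5 = True, x6 = True, x7 = True, x8 = True, x9 = True, x10 = False.
So x1=F, x2=F, x3=F, x4=T, x5=T, x6=T, x7=T, x8=T, x9=T, x10=F is a satisfying assignment.

SATISFIABLE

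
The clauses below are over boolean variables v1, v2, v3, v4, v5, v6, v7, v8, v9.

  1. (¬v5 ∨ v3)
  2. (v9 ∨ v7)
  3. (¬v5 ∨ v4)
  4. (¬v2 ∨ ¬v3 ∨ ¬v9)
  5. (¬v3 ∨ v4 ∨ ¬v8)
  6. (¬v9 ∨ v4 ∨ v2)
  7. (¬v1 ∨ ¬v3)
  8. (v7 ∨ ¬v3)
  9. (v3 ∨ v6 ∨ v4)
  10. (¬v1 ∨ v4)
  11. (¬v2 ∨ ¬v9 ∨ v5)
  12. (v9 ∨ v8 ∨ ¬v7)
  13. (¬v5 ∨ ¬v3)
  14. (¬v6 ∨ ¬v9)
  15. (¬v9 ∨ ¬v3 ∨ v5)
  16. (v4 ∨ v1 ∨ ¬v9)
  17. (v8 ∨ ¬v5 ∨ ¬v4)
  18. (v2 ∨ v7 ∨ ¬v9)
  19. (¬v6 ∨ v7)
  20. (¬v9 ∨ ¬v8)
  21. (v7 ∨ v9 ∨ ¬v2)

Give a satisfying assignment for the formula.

v1 = F, v2 = T, v3 = F, v4 = T, v5 = F, v6 = T, v7 = T, v8 = T, v9 = F

Branch on v1: take v1 = False.
The remaining clauses are satisfied by v2 = True, v3 = False, v4 = True, v5 = False, v6 = True, v7 = True, v8 = True, v9 = False.
Every clause has at least one true literal under this assignment.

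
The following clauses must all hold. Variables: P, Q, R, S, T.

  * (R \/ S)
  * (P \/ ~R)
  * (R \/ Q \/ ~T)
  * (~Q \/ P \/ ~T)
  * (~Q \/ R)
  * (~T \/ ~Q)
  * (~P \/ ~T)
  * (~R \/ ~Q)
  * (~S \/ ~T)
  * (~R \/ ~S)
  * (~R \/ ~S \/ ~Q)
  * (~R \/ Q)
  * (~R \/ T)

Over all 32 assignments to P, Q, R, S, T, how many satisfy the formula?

2

The models are:
  P=0 Q=0 R=0 S=1 T=0
  P=1 Q=0 R=0 S=1 T=0
That's 2 in total.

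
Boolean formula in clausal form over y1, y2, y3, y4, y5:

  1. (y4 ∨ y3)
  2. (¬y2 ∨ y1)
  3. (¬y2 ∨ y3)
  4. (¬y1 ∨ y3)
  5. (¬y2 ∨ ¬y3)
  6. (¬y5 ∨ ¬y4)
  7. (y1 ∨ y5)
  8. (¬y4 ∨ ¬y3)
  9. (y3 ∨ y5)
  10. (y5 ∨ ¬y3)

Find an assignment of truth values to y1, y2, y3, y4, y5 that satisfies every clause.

y2 occurs only negated in the remaining clauses — set y2 = False.
Branch on y1: take y1 = False.
  then y5 is forced to True.
  then y4 is forced to False.
  then y3 is forced to True.

y1 = F, y2 = F, y3 = T, y4 = F, y5 = T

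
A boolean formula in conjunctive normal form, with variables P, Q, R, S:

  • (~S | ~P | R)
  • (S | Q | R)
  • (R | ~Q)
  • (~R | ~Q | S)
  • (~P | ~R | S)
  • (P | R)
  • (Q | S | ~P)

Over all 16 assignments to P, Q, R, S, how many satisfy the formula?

5

Satisfying assignments:
  P=F Q=F R=T S=F
  P=F Q=F R=T S=T
  P=F Q=T R=T S=T
  P=T Q=F R=T S=T
  P=T Q=T R=T S=T
Count: 5.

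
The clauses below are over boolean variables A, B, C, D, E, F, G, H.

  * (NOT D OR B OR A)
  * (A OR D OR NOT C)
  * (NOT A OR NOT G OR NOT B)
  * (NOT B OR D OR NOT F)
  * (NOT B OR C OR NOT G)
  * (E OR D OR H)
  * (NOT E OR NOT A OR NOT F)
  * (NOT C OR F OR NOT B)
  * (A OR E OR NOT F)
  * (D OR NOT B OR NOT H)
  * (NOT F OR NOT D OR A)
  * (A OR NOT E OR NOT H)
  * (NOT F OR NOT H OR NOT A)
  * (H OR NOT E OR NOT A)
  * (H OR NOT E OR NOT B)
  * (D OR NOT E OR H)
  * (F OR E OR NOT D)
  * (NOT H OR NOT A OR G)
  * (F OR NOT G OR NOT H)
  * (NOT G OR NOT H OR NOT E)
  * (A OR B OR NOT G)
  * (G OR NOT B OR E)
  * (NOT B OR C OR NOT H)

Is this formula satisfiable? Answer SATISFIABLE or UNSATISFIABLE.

Set A = True and propagate.
For the remaining variables, B = False, C = True, D = True, E = False, F = True, G = False, H = False works.
So A = True, B = False, C = True, D = True, E = False, F = True, G = False, H = False is a satisfying assignment.

SATISFIABLE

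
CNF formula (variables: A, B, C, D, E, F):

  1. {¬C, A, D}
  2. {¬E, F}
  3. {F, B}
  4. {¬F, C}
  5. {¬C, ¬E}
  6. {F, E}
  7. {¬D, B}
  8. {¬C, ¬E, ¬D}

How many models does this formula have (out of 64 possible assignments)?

The models are:
  A=0 B=1 C=1 D=1 E=0 F=1
  A=1 B=0 C=1 D=0 E=0 F=1
  A=1 B=1 C=1 D=0 E=0 F=1
  A=1 B=1 C=1 D=1 E=0 F=1
Count: 4.

4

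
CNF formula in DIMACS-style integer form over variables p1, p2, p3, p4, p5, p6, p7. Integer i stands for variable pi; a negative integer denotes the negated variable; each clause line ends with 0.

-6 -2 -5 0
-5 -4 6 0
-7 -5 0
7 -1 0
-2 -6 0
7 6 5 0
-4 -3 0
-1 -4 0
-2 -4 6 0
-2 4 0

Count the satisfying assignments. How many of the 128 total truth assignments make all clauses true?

18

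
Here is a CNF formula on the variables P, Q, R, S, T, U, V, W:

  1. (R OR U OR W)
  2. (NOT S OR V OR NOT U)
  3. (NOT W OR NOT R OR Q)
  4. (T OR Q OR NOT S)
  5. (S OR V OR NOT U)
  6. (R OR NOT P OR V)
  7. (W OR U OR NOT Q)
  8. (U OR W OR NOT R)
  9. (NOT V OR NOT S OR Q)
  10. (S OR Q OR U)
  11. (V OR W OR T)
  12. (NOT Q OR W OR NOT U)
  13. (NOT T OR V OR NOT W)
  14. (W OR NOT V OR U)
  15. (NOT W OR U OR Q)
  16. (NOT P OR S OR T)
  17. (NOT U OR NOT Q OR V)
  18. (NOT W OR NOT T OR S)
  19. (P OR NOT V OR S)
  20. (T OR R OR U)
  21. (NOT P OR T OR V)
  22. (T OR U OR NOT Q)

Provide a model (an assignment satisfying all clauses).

P=True, Q=True, R=False, S=True, T=False, U=True, V=True, W=True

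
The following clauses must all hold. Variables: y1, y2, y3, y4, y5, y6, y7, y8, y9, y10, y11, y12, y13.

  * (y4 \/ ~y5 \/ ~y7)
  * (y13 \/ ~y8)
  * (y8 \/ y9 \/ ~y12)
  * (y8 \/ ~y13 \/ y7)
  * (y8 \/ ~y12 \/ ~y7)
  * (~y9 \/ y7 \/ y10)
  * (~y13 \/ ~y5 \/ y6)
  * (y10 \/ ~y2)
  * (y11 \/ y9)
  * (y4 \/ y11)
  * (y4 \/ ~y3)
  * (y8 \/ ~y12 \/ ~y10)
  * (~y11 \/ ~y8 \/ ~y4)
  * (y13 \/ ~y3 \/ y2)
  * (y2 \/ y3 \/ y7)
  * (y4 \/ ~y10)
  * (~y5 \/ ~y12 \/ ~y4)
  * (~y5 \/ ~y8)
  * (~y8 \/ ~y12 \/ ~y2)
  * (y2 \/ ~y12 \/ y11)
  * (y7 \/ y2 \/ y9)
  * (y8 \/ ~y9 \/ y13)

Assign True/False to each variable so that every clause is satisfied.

y5 occurs only negated in the remaining clauses — set y5 = False.
Set y2 = False and propagate.
Branch on y3: take y3 = False.
  then y7 is forced to True.
Try y4 = False.
  then y11 is forced to True.
  then y10 is forced to False.
For the remaining variables, y1 = False, y6 = False, y8 = True, y9 = True, y12 = True, y13 = True works.

y1=False  y2=False  y3=False  y4=False  y5=False  y6=False  y7=True  y8=True  y9=True  y10=False  y11=True  y12=True  y13=True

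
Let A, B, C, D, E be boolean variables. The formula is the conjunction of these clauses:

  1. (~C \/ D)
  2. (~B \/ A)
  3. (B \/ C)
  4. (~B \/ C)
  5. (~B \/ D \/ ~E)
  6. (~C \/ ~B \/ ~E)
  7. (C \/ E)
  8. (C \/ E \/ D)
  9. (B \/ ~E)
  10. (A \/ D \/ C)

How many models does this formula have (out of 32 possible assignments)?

3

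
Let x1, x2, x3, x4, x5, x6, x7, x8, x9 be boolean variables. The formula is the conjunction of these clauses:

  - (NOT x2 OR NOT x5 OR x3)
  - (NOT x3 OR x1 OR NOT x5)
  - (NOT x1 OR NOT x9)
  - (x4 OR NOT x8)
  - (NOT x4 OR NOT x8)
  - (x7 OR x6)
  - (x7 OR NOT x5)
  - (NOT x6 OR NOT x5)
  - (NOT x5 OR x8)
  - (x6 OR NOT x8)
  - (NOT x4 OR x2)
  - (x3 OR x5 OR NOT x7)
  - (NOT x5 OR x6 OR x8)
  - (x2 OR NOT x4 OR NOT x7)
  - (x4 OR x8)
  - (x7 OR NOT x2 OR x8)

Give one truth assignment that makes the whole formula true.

x9 occurs only negated in the remaining clauses — set x9 = False.
Try x1 = False.
Try x2 = True.
Set x3 = True and propagate.
  then x5 is forced to False.
For the remaining variables, x4 = True, x6 = False, x7 = True, x8 = False works.
Check each clause:
  1. (NOT x2 OR x3 OR NOT x5) — x3 is true.
  2. (NOT x3 OR x1 OR NOT x5) — NOT x5 is true.
  3. (NOT x9 OR NOT x1) — NOT x1 is true.
  4. (x4 OR NOT x8) — NOT x8 is true.
  5. (NOT x4 OR NOT x8) — NOT x8 is true.
  6. (x7 OR x6) — x7 is true.
  7. (NOT x5 OR x7) — NOT x5 is true.
  8. (NOT x5 OR NOT x6) — NOT x6 is true.
  9. (x8 OR NOT x5) — NOT x5 is true.
  10. (x6 OR NOT x8) — NOT x8 is true.
  11. (NOT x4 OR x2) — x2 is true.
  12. (x3 OR NOT x7 OR x5) — x3 is true.
  13. (x8 OR x6 OR NOT x5) — NOT x5 is true.
  14. (NOT x4 OR NOT x7 OR x2) — x2 is true.
  15. (x4 OR x8) — x4 is true.
  16. (x7 OR NOT x2 OR x8) — x7 is true.

x1 = False  x2 = True  x3 = True  x4 = True  x5 = False  x6 = False  x7 = True  x8 = False  x9 = False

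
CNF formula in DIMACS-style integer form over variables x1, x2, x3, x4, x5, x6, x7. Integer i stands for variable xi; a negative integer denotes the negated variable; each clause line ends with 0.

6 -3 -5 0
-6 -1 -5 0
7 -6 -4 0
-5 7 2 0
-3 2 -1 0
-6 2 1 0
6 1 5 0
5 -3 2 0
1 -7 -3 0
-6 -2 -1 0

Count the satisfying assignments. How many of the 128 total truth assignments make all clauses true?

35

Case analysis on x1 and x6:
  x1=T, x6=T: remaining (x2,x3,x4,x5,x7) ∈ {(F,F,F,F,F); (F,F,F,F,T); (F,F,T,F,T)} — 3.
  x1=T, x6=F: x4 free; 9 ways for (x2,x3,x5,x7) × 2^1 = 18.
  x1=F, x6=T: x5 free; 4 ways for (x2,x3,x4,x7) × 2^1 = 8.
  x1=F, x6=F: x4 free; 3 ways for (x2,x3,x5,x7) × 2^1 = 6.
Total: 3 + 18 + 8 + 6 = 35.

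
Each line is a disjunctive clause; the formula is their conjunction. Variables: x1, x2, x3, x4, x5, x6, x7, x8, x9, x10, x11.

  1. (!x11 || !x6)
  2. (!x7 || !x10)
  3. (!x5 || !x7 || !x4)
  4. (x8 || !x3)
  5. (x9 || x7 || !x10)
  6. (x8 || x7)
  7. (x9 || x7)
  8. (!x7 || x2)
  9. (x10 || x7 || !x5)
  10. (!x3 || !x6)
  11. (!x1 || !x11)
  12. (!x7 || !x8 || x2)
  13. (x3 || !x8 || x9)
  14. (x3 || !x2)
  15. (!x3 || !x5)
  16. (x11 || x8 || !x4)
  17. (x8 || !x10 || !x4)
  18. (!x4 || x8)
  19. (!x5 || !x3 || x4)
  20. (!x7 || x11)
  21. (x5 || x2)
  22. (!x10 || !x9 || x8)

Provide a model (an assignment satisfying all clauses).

Branch on x1: take x1 = True.
  then x11 is forced to False.
  then x7 is forced to False.
  then x8 is forced to True.
  then x9 is forced to True.
Try x2 = False.
  then x5 is forced to True.
  then x10 is forced to True.
  then x3 is forced to False.
x4, x6 are now unconstrained; take x4 = True, x6 = True.
Every clause has at least one true literal under this assignment.

x1 = 1  x2 = 0  x3 = 0  x4 = 1  x5 = 1  x6 = 1  x7 = 0  x8 = 1  x9 = 1  x10 = 1  x11 = 0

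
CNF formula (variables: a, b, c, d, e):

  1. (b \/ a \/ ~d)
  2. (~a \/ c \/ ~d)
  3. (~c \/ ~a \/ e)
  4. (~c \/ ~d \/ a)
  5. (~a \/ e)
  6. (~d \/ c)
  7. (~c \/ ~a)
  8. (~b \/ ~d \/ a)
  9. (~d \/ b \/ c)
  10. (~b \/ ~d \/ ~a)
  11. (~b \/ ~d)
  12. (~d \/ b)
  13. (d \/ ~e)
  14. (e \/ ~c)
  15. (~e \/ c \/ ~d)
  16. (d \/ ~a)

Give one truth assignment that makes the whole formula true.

Branch on a: take a = False.
Set b = False and propagate.
  then d is forced to False.
  then e is forced to False.
  then c is forced to False.
Check each clause:
  1. (a \/ ~d \/ b) — ~d is true.
  2. (c \/ ~d \/ ~a) — ~d is true.
  3. (e \/ ~a \/ ~c) — ~c is true.
  4. (a \/ ~c \/ ~d) — ~d is true.
  5. (~a \/ e) — ~a is true.
  6. (c \/ ~d) — ~d is true.
  7. (~a \/ ~c) — ~c is true.
  8. (~b \/ a \/ ~d) — ~d is true.
  9. (c \/ b \/ ~d) — ~d is true.
  10. (~b \/ ~a \/ ~d) — ~d is true.
  11. (~d \/ ~b) — ~d is true.
  12. (~d \/ b) — ~d is true.
  13. (d \/ ~e) — ~e is true.
  14. (~c \/ e) — ~c is true.
  15. (c \/ ~d \/ ~e) — ~e is true.
  16. (d \/ ~a) — ~a is true.

a = F  b = F  c = F  d = F  e = F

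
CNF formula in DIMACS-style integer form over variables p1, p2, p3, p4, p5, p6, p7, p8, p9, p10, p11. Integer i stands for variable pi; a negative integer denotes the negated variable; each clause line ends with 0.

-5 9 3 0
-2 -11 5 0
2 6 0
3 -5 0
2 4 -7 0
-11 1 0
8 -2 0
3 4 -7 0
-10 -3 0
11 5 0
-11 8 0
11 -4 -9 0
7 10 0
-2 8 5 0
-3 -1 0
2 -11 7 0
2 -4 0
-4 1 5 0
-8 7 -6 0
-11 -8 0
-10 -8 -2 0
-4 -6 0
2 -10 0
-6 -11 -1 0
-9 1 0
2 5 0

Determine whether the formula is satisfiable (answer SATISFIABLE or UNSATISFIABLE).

SATISFIABLE

Try p1 = False.
  then p11 is forced to False.
  then p5 is forced to True.
  then p3 is forced to True.
  then p10 is forced to False.
  then p7 is forced to True.
  then p9 is forced to False.
The remaining clauses are satisfied by p2 = True, p4 = False, p6 = False, p8 = True.
So p1 = F  p2 = T  p3 = T  p4 = F  p5 = T  p6 = F  p7 = T  p8 = T  p9 = F  p10 = F  p11 = F is a satisfying assignment.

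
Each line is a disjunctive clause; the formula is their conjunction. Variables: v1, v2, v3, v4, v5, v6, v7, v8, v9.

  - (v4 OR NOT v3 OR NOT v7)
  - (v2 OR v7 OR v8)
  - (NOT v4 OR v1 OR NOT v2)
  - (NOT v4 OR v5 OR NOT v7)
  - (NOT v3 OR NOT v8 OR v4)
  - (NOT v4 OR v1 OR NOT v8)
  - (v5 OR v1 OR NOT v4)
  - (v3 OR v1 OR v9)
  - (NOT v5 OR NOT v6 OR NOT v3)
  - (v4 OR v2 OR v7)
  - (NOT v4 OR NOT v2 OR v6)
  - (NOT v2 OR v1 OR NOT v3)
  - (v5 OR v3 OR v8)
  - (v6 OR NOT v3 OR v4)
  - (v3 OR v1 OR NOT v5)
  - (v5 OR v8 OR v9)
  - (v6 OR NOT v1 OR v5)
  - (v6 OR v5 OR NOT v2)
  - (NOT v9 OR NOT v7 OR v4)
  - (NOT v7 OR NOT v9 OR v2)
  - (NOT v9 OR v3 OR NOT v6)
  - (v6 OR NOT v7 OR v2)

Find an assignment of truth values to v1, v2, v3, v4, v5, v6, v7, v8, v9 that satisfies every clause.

Try v1 = True.
Try v2 = False.
The remaining clauses are satisfied by v3 = False, v4 = True, v5 = True, v6 = True, v7 = True, v8 = True, v9 = False.

v1 = 1, v2 = 0, v3 = 0, v4 = 1, v5 = 1, v6 = 1, v7 = 1, v8 = 1, v9 = 0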